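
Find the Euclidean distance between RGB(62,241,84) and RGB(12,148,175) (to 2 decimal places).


d = √[(R₁-R₂)² + (G₁-G₂)² + (B₁-B₂)²]
d = √[(62-12)² + (241-148)² + (84-175)²]
d = √[2500 + 8649 + 8281]
d = √19430
d ≈ 139.39


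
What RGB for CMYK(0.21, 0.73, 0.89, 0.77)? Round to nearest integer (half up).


R = 255 × (1-C) × (1-K) = 255 × 0.79 × 0.23 = 46.3335 → 46
G = 255 × (1-M) × (1-K) = 255 × 0.27 × 0.23 = 15.8355 → 16
B = 255 × (1-Y) × (1-K) = 255 × 0.11 × 0.23 = 6.4515 → 6
= RGB(46, 16, 6)


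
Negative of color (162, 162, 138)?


Invert: (255-R, 255-G, 255-B)
R: 255-162 = 93
G: 255-162 = 93
B: 255-138 = 117
= RGB(93, 93, 117)


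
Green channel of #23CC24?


Color: #23CC24
R = 23 = 35
G = CC = 204
B = 24 = 36
Green = 204


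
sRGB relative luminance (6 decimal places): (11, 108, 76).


Linearize each channel (sRGB transfer function): c = v/255; c_lin = c/12.92 if c ≤ 0.04045, else ((c+0.055)/1.055)^2.4
  R: 11/255 ≈ 0.043137 > 0.04045 → ((0.043137+0.055)/1.055)^2.4 ≈ 0.003347
  G: 108/255 ≈ 0.423529 > 0.04045 → ((0.423529+0.055)/1.055)^2.4 ≈ 0.149960
  B: 76/255 ≈ 0.298039 > 0.04045 → ((0.298039+0.055)/1.055)^2.4 ≈ 0.072272
R_lin = 0.003347, G_lin = 0.149960, B_lin = 0.072272
L = 0.2126×R + 0.7152×G + 0.0722×B
L = 0.2126×0.003347 + 0.7152×0.149960 + 0.0722×0.072272
L ≈ 0.113181


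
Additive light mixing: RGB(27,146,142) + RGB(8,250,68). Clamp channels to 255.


Additive: each channel = min(255, C₁+C₂)
R: 27+8 = 35 → 35
G: 146+250 = 396 → 255
B: 142+68 = 210 → 210
= RGB(35, 255, 210)


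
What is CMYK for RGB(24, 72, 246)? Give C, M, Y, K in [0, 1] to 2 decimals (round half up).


R'=24/255≈0.0941, G'=72/255≈0.2824, B'=246/255≈0.9647
K = 1 - max(R',G',B') = 1 - 246/255 = 9/255 = 0.03529… → 0.04
(1-R'-K)/(1-K) simplifies to (max-R)/max with max = 246:
C = (246-24)/246 = 222/246 = 0.90243… → 0.90
M = (246-72)/246 = 174/246 = 0.70731… → 0.71
Y = (246-246)/246 = 0/246 = 0 → 0.00
= CMYK(0.90, 0.71, 0.00, 0.04)


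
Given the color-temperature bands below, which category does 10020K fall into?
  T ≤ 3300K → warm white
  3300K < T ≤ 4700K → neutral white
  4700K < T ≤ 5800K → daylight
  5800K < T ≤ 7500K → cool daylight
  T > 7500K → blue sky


Temperature: 10020K
10020K > 7500K → blue sky
Classification: blue sky


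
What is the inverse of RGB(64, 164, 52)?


Invert: (255-R, 255-G, 255-B)
R: 255-64 = 191
G: 255-164 = 91
B: 255-52 = 203
= RGB(191, 91, 203)


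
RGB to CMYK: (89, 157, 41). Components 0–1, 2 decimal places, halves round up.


R'=89/255≈0.3490, G'=157/255≈0.6157, B'=41/255≈0.1608
K = 1 - max(R',G',B') = 1 - 157/255 = 98/255 = 0.38431… → 0.38
(1-R'-K)/(1-K) simplifies to (max-R)/max with max = 157:
C = (157-89)/157 = 68/157 = 0.43312… → 0.43
M = (157-157)/157 = 0/157 = 0 → 0.00
Y = (157-41)/157 = 116/157 = 0.73885… → 0.74
= CMYK(0.43, 0.00, 0.74, 0.38)


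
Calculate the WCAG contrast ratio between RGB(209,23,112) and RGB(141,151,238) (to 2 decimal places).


Linearize each sRGB channel c=v/255: c/12.92 if c ≤ 0.04045 else ((c+0.055)/1.055)^2.4
L = 0.2126×R_lin + 0.7152×G_lin + 0.0722×B_lin
Color 1 (209,23,112):
  R=209: 209/255≈0.8196 > 0.04045 → ((0.8196+0.055)/1.055)^2.4 ≈ 0.63760
  G=23: 23/255≈0.0902 > 0.04045 → ((0.0902+0.055)/1.055)^2.4 ≈ 0.00857
  B=112: 112/255≈0.4392 > 0.04045 → ((0.4392+0.055)/1.055)^2.4 ≈ 0.16203
  L1 = 0.2126×0.63760 + 0.7152×0.00857 + 0.0722×0.16203 ≈ 0.15338
Color 2 (141,151,238):
  R=141: 141/255≈0.5529 > 0.04045 → ((0.5529+0.055)/1.055)^2.4 ≈ 0.26636
  G=151: 151/255≈0.5922 > 0.04045 → ((0.5922+0.055)/1.055)^2.4 ≈ 0.30947
  B=238: 238/255≈0.9333 > 0.04045 → ((0.9333+0.055)/1.055)^2.4 ≈ 0.85499
  L2 = 0.2126×0.26636 + 0.7152×0.30947 + 0.0722×0.85499 ≈ 0.33969
Lighter = 0.33969, Darker = 0.15338
Ratio = (L_lighter + 0.05) / (L_darker + 0.05)
Ratio = (0.33969 + 0.05) / (0.15338 + 0.05) = 0.38969 / 0.20338 ≈ 1.9161
Ratio ≈ 1.92:1


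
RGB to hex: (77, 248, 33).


R = 77 → 4D (hex)
G = 248 → F8 (hex)
B = 33 → 21 (hex)
Hex = #4DF821


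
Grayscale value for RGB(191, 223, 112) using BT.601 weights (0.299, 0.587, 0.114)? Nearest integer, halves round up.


Gray = 0.299×R + 0.587×G + 0.114×B
Gray = 0.299×191 + 0.587×223 + 0.114×112
Gray = 57.109 + 130.901 + 12.768
Gray = 200.778 → round half up → 201
Gray = 201


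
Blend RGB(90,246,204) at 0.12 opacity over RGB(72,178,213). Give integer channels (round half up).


C = α×F + (1-α)×B, with 1-α = 0.88
R: 0.12×90 + 0.88×72 = 10.80 + 63.36 = 74.16 → 74
G: 0.12×246 + 0.88×178 = 29.52 + 156.64 = 186.16 → 186
B: 0.12×204 + 0.88×213 = 24.48 + 187.44 = 211.92 → 212
= RGB(74, 186, 212)


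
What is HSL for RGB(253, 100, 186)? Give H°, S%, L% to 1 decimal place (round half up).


Normalize: R'=253/255≈0.9922, G'=100/255≈0.3922, B'=186/255≈0.7294
Max=253/255, Min=100/255, Δ=Max-Min=153/255
L = (Max+Min)/2 = (253+100)/510 = 353/510 = 0.69215… → L = 69.2%
L > 0.5 → S = Δ/(2-Max-Min) = 153/(510-253-100) = 153/157 = 0.97452… → S = 97.5%
(the 1/255 factors cancel in S and H, so raw channel differences can be used)
Max is R' → H = 60 × (((G-B)/Δ) mod 6) = 60 × (((100-186)/153) mod 6)
  (-86)/153 = -0.5620…; negative, so add 6 → 5.4379…
  H = 60 × 5.4379… = 326.274…° → H = 326.3°
= HSL(326.3°, 97.5%, 69.2%)


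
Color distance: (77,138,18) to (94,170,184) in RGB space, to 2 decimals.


d = √[(R₁-R₂)² + (G₁-G₂)² + (B₁-B₂)²]
d = √[(77-94)² + (138-170)² + (18-184)²]
d = √[289 + 1024 + 27556]
d = √28869
d ≈ 169.91


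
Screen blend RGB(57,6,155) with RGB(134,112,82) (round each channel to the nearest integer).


Screen: C = 255 - (255-A)×(255-B)/255, rounded to nearest integer
R: 255 - (255-57)×(255-134)/255 = 255 - 23958/255 ≈ 255 - 93.953 = 161.047 → 161
G: 255 - (255-6)×(255-112)/255 = 255 - 35607/255 ≈ 255 - 139.635 = 115.365 → 115
B: 255 - (255-155)×(255-82)/255 = 255 - 17300/255 ≈ 255 - 67.843 = 187.157 → 187
= RGB(161, 115, 187)


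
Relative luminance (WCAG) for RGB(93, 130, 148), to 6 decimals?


Linearize each channel (sRGB transfer function): c = v/255; c_lin = c/12.92 if c ≤ 0.04045, else ((c+0.055)/1.055)^2.4
  R: 93/255 ≈ 0.364706 > 0.04045 → ((0.364706+0.055)/1.055)^2.4 ≈ 0.109462
  G: 130/255 ≈ 0.509804 > 0.04045 → ((0.509804+0.055)/1.055)^2.4 ≈ 0.223228
  B: 148/255 ≈ 0.580392 > 0.04045 → ((0.580392+0.055)/1.055)^2.4 ≈ 0.296138
R_lin = 0.109462, G_lin = 0.223228, B_lin = 0.296138
L = 0.2126×R + 0.7152×G + 0.0722×B
L = 0.2126×0.109462 + 0.7152×0.223228 + 0.0722×0.296138
L ≈ 0.204305


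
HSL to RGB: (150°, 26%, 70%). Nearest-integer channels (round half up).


H=150°, S=0.26, L=0.70
C = (1-|2L-1|)×S = (1-|0.40|)×0.26 = 0.156
H' = H/60 = 150/60 ≈ 2.5000; X = C×(1-|H' mod 2 - 1|) = 0.078
m = L - C/2 = 0.70 - 0.078 = 0.622
Sector ⌊H'⌋ = 2 → (R',G',B') = (0.0, 0.156, 0.078)
RGB = ((R'+m)×255, (G'+m)×255, (B'+m)×255) = (158.61, 198.39, 178.5)
Round half up → RGB(159, 198, 179)


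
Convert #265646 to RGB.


26 → 38 (R)
56 → 86 (G)
46 → 70 (B)
= RGB(38, 86, 70)


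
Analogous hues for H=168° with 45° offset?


Base hue: 168°
Left analog: (168 - 45) mod 360 = 123°
Right analog: (168 + 45) mod 360 = 213°
Analogous hues = 123° and 213°


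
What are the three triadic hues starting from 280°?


Triadic: equally spaced at 120° intervals
H1 = 280°
H2 = (280 + 120) mod 360 = 40°
H3 = (280 + 240) mod 360 = 160°
Triadic = 280°, 40°, 160°


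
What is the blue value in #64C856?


Color: #64C856
R = 64 = 100
G = C8 = 200
B = 56 = 86
Blue = 86


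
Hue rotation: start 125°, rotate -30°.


New hue = (H + rotation) mod 360
New hue = (125 -30) mod 360
= 95 mod 360
= 95°


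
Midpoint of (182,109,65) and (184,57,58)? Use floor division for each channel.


Midpoint: each channel = ⌊(C₁+C₂)/2⌋
R: ⌊(182+184)/2⌋ = 183
G: ⌊(109+57)/2⌋ = 83
B: ⌊(65+58)/2⌋ = 61
= RGB(183, 83, 61)


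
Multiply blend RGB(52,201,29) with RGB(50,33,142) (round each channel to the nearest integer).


Multiply: C = A×B/255, rounded to nearest integer
R: 52×50/255 = 2600/255 ≈ 10.196 → 10
G: 201×33/255 = 6633/255 ≈ 26.012 → 26
B: 29×142/255 = 4118/255 ≈ 16.149 → 16
= RGB(10, 26, 16)


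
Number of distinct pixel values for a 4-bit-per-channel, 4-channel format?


Total bits = 4 bits/channel × 4 channels = 16 bits
Distinct pixel values = 2^16
= 65,536 pixel values


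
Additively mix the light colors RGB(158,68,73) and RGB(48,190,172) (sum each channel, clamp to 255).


Additive: each channel = min(255, C₁+C₂)
R: 158+48 = 206 → 206
G: 68+190 = 258 → 255
B: 73+172 = 245 → 245
= RGB(206, 255, 245)


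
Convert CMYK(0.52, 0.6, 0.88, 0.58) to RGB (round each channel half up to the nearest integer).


R = 255 × (1-C) × (1-K) = 255 × 0.48 × 0.42 = 51.408 → 51
G = 255 × (1-M) × (1-K) = 255 × 0.40 × 0.42 = 42.84 → 43
B = 255 × (1-Y) × (1-K) = 255 × 0.12 × 0.42 = 12.852 → 13
= RGB(51, 43, 13)


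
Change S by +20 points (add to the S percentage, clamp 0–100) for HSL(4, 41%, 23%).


Original S = 41%
Adjustment = +20 percentage points
New S = 41 + (20) = 61
Clamp to [0, 100] → 61
= HSL(4°, 61%, 23%)


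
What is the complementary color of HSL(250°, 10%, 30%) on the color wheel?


Complement = opposite side of color wheel = hue + 180°
H' = (250 + 180) mod 360 = 70°
S and L unchanged.
= HSL(70°, 10%, 30%)


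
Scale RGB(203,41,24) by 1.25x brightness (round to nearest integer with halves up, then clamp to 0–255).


Multiply each channel by 1.25, round half up, clamp to [0, 255]
R: 203×1.25 = 253.75 → round → 254
G: 41×1.25 = 51.25 → round → 51
B: 24×1.25 = 30
= RGB(254, 51, 30)


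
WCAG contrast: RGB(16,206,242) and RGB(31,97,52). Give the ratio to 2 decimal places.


Linearize each sRGB channel c=v/255: c/12.92 if c ≤ 0.04045 else ((c+0.055)/1.055)^2.4
L = 0.2126×R_lin + 0.7152×G_lin + 0.0722×B_lin
Color 1 (16,206,242):
  R=16: 16/255≈0.0627 > 0.04045 → ((0.0627+0.055)/1.055)^2.4 ≈ 0.00518
  G=206: 206/255≈0.8078 > 0.04045 → ((0.8078+0.055)/1.055)^2.4 ≈ 0.61721
  B=242: 242/255≈0.9490 > 0.04045 → ((0.9490+0.055)/1.055)^2.4 ≈ 0.88792
  L1 = 0.2126×0.00518 + 0.7152×0.61721 + 0.0722×0.88792 ≈ 0.50664
Color 2 (31,97,52):
  R=31: 31/255≈0.1216 > 0.04045 → ((0.1216+0.055)/1.055)^2.4 ≈ 0.01370
  G=97: 97/255≈0.3804 > 0.04045 → ((0.3804+0.055)/1.055)^2.4 ≈ 0.11954
  B=52: 52/255≈0.2039 > 0.04045 → ((0.2039+0.055)/1.055)^2.4 ≈ 0.03434
  L2 = 0.2126×0.01370 + 0.7152×0.11954 + 0.0722×0.03434 ≈ 0.09089
Lighter = 0.50664, Darker = 0.09089
Ratio = (L_lighter + 0.05) / (L_darker + 0.05)
Ratio = (0.50664 + 0.05) / (0.09089 + 0.05) = 0.55664 / 0.14089 ≈ 3.9510
Ratio ≈ 3.95:1


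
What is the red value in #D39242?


Color: #D39242
R = D3 = 211
G = 92 = 146
B = 42 = 66
Red = 211


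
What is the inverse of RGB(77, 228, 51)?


Invert: (255-R, 255-G, 255-B)
R: 255-77 = 178
G: 255-228 = 27
B: 255-51 = 204
= RGB(178, 27, 204)


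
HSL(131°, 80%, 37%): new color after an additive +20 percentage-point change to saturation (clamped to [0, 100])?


Original S = 80%
Adjustment = +20 percentage points
New S = 80 + (20) = 100
Clamp to [0, 100] → 100
= HSL(131°, 100%, 37%)


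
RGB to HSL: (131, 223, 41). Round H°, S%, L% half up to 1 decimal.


Normalize: R'=131/255≈0.5137, G'=223/255≈0.8745, B'=41/255≈0.1608
Max=223/255, Min=41/255, Δ=Max-Min=182/255
L = (Max+Min)/2 = (223+41)/510 = 264/510 = 0.51764… → L = 51.8%
L > 0.5 → S = Δ/(2-Max-Min) = 182/(510-223-41) = 182/246 = 0.73983… → S = 74.0%
(the 1/255 factors cancel in S and H, so raw channel differences can be used)
Max is G' → H = 60 × ((B-R)/Δ + 2) = 60 × ((41-131)/182 + 2)
  -90/182 + 2 = -0.4945… + 2 = 1.5054…
  H = 60 × 1.5054… = 90.329…° → H = 90.3°
= HSL(90.3°, 74.0%, 51.8%)


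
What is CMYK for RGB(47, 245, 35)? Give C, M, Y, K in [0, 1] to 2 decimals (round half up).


R'=47/255≈0.1843, G'=245/255≈0.9608, B'=35/255≈0.1373
K = 1 - max(R',G',B') = 1 - 245/255 = 10/255 = 0.03921… → 0.04
(1-R'-K)/(1-K) simplifies to (max-R)/max with max = 245:
C = (245-47)/245 = 198/245 = 0.80816… → 0.81
M = (245-245)/245 = 0/245 = 0 → 0.00
Y = (245-35)/245 = 210/245 = 0.85714… → 0.86
= CMYK(0.81, 0.00, 0.86, 0.04)


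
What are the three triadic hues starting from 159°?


Triadic: equally spaced at 120° intervals
H1 = 159°
H2 = (159 + 120) mod 360 = 279°
H3 = (159 + 240) mod 360 = 39°
Triadic = 159°, 279°, 39°


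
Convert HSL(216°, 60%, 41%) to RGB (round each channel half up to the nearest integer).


H=216°, S=0.60, L=0.41
C = (1-|2L-1|)×S = (1-|-0.18|)×0.60 = 0.492
H' = H/60 = 216/60 ≈ 3.6000; X = C×(1-|H' mod 2 - 1|) = 0.1968
m = L - C/2 = 0.41 - 0.246 = 0.164
Sector ⌊H'⌋ = 3 → (R',G',B') = (0.0, 0.1968, 0.492)
RGB = ((R'+m)×255, (G'+m)×255, (B'+m)×255) = (41.82, 92.004, 167.28)
Round half up → RGB(42, 92, 167)


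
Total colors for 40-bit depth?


Colors = 2^bits = 2^40
= 1,099,511,627,776 colors


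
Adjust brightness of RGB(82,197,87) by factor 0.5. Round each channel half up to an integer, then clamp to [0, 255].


Multiply each channel by 0.5, round half up, clamp to [0, 255]
R: 82×0.5 = 41
G: 197×0.5 = 98.5 → round → 99
B: 87×0.5 = 43.5 → round → 44
= RGB(41, 99, 44)


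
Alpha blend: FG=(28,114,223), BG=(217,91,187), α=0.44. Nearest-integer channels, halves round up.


C = α×F + (1-α)×B, with 1-α = 0.56
R: 0.44×28 + 0.56×217 = 12.32 + 121.52 = 133.84 → 134
G: 0.44×114 + 0.56×91 = 50.16 + 50.96 = 101.12 → 101
B: 0.44×223 + 0.56×187 = 98.12 + 104.72 = 202.84 → 203
= RGB(134, 101, 203)


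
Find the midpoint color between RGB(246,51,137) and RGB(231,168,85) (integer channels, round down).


Midpoint: each channel = ⌊(C₁+C₂)/2⌋
R: ⌊(246+231)/2⌋ = 238
G: ⌊(51+168)/2⌋ = 109
B: ⌊(137+85)/2⌋ = 111
= RGB(238, 109, 111)


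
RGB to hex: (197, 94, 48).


R = 197 → C5 (hex)
G = 94 → 5E (hex)
B = 48 → 30 (hex)
Hex = #C55E30


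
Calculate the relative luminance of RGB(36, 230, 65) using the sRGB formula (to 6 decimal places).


Linearize each channel (sRGB transfer function): c = v/255; c_lin = c/12.92 if c ≤ 0.04045, else ((c+0.055)/1.055)^2.4
  R: 36/255 ≈ 0.141176 > 0.04045 → ((0.141176+0.055)/1.055)^2.4 ≈ 0.017642
  G: 230/255 ≈ 0.901961 > 0.04045 → ((0.901961+0.055)/1.055)^2.4 ≈ 0.791298
  B: 65/255 ≈ 0.254902 > 0.04045 → ((0.254902+0.055)/1.055)^2.4 ≈ 0.052861
R_lin = 0.017642, G_lin = 0.791298, B_lin = 0.052861
L = 0.2126×R + 0.7152×G + 0.0722×B
L = 0.2126×0.017642 + 0.7152×0.791298 + 0.0722×0.052861
L ≈ 0.573504


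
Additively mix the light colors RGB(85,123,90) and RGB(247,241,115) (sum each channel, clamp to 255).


Additive: each channel = min(255, C₁+C₂)
R: 85+247 = 332 → 255
G: 123+241 = 364 → 255
B: 90+115 = 205 → 205
= RGB(255, 255, 205)


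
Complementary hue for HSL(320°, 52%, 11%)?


Complement = opposite side of color wheel = hue + 180°
H' = (320 + 180) mod 360 = 140°
S and L unchanged.
= HSL(140°, 52%, 11%)


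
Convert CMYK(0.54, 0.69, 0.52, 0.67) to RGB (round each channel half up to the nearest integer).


R = 255 × (1-C) × (1-K) = 255 × 0.46 × 0.33 = 38.709 → 39
G = 255 × (1-M) × (1-K) = 255 × 0.31 × 0.33 = 26.0865 → 26
B = 255 × (1-Y) × (1-K) = 255 × 0.48 × 0.33 = 40.392 → 40
= RGB(39, 26, 40)


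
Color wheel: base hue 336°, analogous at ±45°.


Base hue: 336°
Left analog: (336 - 45) mod 360 = 291°
Right analog: (336 + 45) mod 360 = 21°
Analogous hues = 291° and 21°


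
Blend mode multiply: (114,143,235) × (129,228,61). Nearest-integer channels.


Multiply: C = A×B/255, rounded to nearest integer
R: 114×129/255 = 14706/255 ≈ 57.671 → 58
G: 143×228/255 = 32604/255 ≈ 127.859 → 128
B: 235×61/255 = 14335/255 ≈ 56.216 → 56
= RGB(58, 128, 56)


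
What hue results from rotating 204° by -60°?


New hue = (H + rotation) mod 360
New hue = (204 -60) mod 360
= 144 mod 360
= 144°


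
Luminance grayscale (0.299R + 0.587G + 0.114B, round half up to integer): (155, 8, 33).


Gray = 0.299×R + 0.587×G + 0.114×B
Gray = 0.299×155 + 0.587×8 + 0.114×33
Gray = 46.345 + 4.696 + 3.762
Gray = 54.803 → round half up → 55
Gray = 55


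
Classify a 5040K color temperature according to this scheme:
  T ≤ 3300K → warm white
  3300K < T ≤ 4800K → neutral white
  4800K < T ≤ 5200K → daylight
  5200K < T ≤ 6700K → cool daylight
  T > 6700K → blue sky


Temperature: 5040K
4800K < 5040K ≤ 5200K → daylight
Classification: daylight


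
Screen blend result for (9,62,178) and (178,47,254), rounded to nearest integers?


Screen: C = 255 - (255-A)×(255-B)/255, rounded to nearest integer
R: 255 - (255-9)×(255-178)/255 = 255 - 18942/255 ≈ 255 - 74.282 = 180.718 → 181
G: 255 - (255-62)×(255-47)/255 = 255 - 40144/255 ≈ 255 - 157.427 = 97.573 → 98
B: 255 - (255-178)×(255-254)/255 = 255 - 77/255 ≈ 255 - 0.302 = 254.698 → 255
= RGB(181, 98, 255)


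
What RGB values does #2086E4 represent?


20 → 32 (R)
86 → 134 (G)
E4 → 228 (B)
= RGB(32, 134, 228)


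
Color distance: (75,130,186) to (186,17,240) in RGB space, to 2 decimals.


d = √[(R₁-R₂)² + (G₁-G₂)² + (B₁-B₂)²]
d = √[(75-186)² + (130-17)² + (186-240)²]
d = √[12321 + 12769 + 2916]
d = √28006
d ≈ 167.35


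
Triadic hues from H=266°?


Triadic: equally spaced at 120° intervals
H1 = 266°
H2 = (266 + 120) mod 360 = 26°
H3 = (266 + 240) mod 360 = 146°
Triadic = 266°, 26°, 146°


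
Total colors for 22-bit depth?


Colors = 2^bits = 2^22
= 4,194,304 colors


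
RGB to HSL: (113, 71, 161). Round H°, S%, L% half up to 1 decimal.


Normalize: R'=113/255≈0.4431, G'=71/255≈0.2784, B'=161/255≈0.6314
Max=161/255, Min=71/255, Δ=Max-Min=90/255
L = (Max+Min)/2 = (161+71)/510 = 232/510 = 0.45490… → L = 45.5%
L ≤ 0.5 → S = Δ/(Max+Min) = 90/(161+71) = 90/232 = 0.38793… → S = 38.8%
(the 1/255 factors cancel in S and H, so raw channel differences can be used)
Max is B' → H = 60 × ((R-G)/Δ + 4) = 60 × ((113-71)/90 + 4)
  42/90 + 4 = 0.4666… + 4 = 4.4666…
  H = 60 × 4.4666… = 268° → H = 268.0°
= HSL(268.0°, 38.8%, 45.5%)


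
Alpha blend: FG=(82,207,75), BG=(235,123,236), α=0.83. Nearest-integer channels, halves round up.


C = α×F + (1-α)×B, with 1-α = 0.17
R: 0.83×82 + 0.17×235 = 68.06 + 39.95 = 108.01 → 108
G: 0.83×207 + 0.17×123 = 171.81 + 20.91 = 192.72 → 193
B: 0.83×75 + 0.17×236 = 62.25 + 40.12 = 102.37 → 102
= RGB(108, 193, 102)


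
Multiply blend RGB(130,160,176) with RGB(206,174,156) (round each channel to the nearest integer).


Multiply: C = A×B/255, rounded to nearest integer
R: 130×206/255 = 26780/255 ≈ 105.020 → 105
G: 160×174/255 = 27840/255 ≈ 109.176 → 109
B: 176×156/255 = 27456/255 ≈ 107.671 → 108
= RGB(105, 109, 108)


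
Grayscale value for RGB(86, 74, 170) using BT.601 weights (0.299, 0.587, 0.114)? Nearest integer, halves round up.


Gray = 0.299×R + 0.587×G + 0.114×B
Gray = 0.299×86 + 0.587×74 + 0.114×170
Gray = 25.714 + 43.438 + 19.380
Gray = 88.532 → round half up → 89
Gray = 89


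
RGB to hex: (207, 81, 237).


R = 207 → CF (hex)
G = 81 → 51 (hex)
B = 237 → ED (hex)
Hex = #CF51ED


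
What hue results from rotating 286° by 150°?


New hue = (H + rotation) mod 360
New hue = (286 + 150) mod 360
= 436 mod 360
= 76°


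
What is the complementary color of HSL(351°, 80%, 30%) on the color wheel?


Complement = opposite side of color wheel = hue + 180°
H' = (351 + 180) mod 360 = 171°
S and L unchanged.
= HSL(171°, 80%, 30%)


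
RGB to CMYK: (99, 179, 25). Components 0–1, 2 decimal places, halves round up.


R'=99/255≈0.3882, G'=179/255≈0.7020, B'=25/255≈0.0980
K = 1 - max(R',G',B') = 1 - 179/255 = 76/255 = 0.29803… → 0.30
(1-R'-K)/(1-K) simplifies to (max-R)/max with max = 179:
C = (179-99)/179 = 80/179 = 0.44692… → 0.45
M = (179-179)/179 = 0/179 = 0 → 0.00
Y = (179-25)/179 = 154/179 = 0.86033… → 0.86
= CMYK(0.45, 0.00, 0.86, 0.30)


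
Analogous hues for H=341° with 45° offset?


Base hue: 341°
Left analog: (341 - 45) mod 360 = 296°
Right analog: (341 + 45) mod 360 = 26°
Analogous hues = 296° and 26°


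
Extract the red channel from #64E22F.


Color: #64E22F
R = 64 = 100
G = E2 = 226
B = 2F = 47
Red = 100


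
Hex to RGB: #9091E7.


90 → 144 (R)
91 → 145 (G)
E7 → 231 (B)
= RGB(144, 145, 231)


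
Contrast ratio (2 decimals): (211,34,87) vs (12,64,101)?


Linearize each sRGB channel c=v/255: c/12.92 if c ≤ 0.04045 else ((c+0.055)/1.055)^2.4
L = 0.2126×R_lin + 0.7152×G_lin + 0.0722×B_lin
Color 1 (211,34,87):
  R=211: 211/255≈0.8275 > 0.04045 → ((0.8275+0.055)/1.055)^2.4 ≈ 0.65141
  G=34: 34/255≈0.1333 > 0.04045 → ((0.1333+0.055)/1.055)^2.4 ≈ 0.01600
  B=87: 87/255≈0.3412 > 0.04045 → ((0.3412+0.055)/1.055)^2.4 ≈ 0.09531
  L1 = 0.2126×0.65141 + 0.7152×0.01600 + 0.0722×0.09531 ≈ 0.15681
Color 2 (12,64,101):
  R=12: 12/255≈0.0471 > 0.04045 → ((0.0471+0.055)/1.055)^2.4 ≈ 0.00368
  G=64: 64/255≈0.2510 > 0.04045 → ((0.2510+0.055)/1.055)^2.4 ≈ 0.05127
  B=101: 101/255≈0.3961 > 0.04045 → ((0.3961+0.055)/1.055)^2.4 ≈ 0.13014
  L2 = 0.2126×0.00368 + 0.7152×0.05127 + 0.0722×0.13014 ≈ 0.04685
Lighter = 0.15681, Darker = 0.04685
Ratio = (L_lighter + 0.05) / (L_darker + 0.05)
Ratio = (0.15681 + 0.05) / (0.04685 + 0.05) = 0.20681 / 0.09685 ≈ 2.1355
Ratio ≈ 2.14:1


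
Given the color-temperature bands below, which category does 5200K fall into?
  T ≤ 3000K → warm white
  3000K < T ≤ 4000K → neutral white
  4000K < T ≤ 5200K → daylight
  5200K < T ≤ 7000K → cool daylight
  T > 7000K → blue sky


Temperature: 5200K
4000K < 5200K ≤ 5200K → daylight
Classification: daylight


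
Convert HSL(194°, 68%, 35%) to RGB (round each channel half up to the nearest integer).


H=194°, S=0.68, L=0.35
C = (1-|2L-1|)×S = (1-|-0.30|)×0.68 = 0.476
H' = H/60 = 194/60 ≈ 3.2333; X = C×(1-|H' mod 2 - 1|) ≈ 0.3649
m = L - C/2 = 0.35 - 0.238 = 0.112
Sector ⌊H'⌋ = 3 → (R',G',B') = (0.0, ≈0.3649, 0.476)
RGB = ((R'+m)×255, (G'+m)×255, (B'+m)×255) = (28.56, 121.618, 149.94)
Round half up → RGB(29, 122, 150)


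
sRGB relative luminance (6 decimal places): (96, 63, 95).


Linearize each channel (sRGB transfer function): c = v/255; c_lin = c/12.92 if c ≤ 0.04045, else ((c+0.055)/1.055)^2.4
  R: 96/255 ≈ 0.376471 > 0.04045 → ((0.376471+0.055)/1.055)^2.4 ≈ 0.116971
  G: 63/255 ≈ 0.247059 > 0.04045 → ((0.247059+0.055)/1.055)^2.4 ≈ 0.049707
  B: 95/255 ≈ 0.372549 > 0.04045 → ((0.372549+0.055)/1.055)^2.4 ≈ 0.114435
R_lin = 0.116971, G_lin = 0.049707, B_lin = 0.114435
L = 0.2126×R + 0.7152×G + 0.0722×B
L = 0.2126×0.116971 + 0.7152×0.049707 + 0.0722×0.114435
L ≈ 0.068680


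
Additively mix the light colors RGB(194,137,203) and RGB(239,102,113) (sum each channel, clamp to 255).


Additive: each channel = min(255, C₁+C₂)
R: 194+239 = 433 → 255
G: 137+102 = 239 → 239
B: 203+113 = 316 → 255
= RGB(255, 239, 255)


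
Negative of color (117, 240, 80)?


Invert: (255-R, 255-G, 255-B)
R: 255-117 = 138
G: 255-240 = 15
B: 255-80 = 175
= RGB(138, 15, 175)


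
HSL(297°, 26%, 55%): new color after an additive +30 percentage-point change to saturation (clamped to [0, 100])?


Original S = 26%
Adjustment = +30 percentage points
New S = 26 + (30) = 56
Clamp to [0, 100] → 56
= HSL(297°, 56%, 55%)


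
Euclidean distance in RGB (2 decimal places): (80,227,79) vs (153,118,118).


d = √[(R₁-R₂)² + (G₁-G₂)² + (B₁-B₂)²]
d = √[(80-153)² + (227-118)² + (79-118)²]
d = √[5329 + 11881 + 1521]
d = √18731
d ≈ 136.86


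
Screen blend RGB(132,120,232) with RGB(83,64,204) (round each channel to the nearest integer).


Screen: C = 255 - (255-A)×(255-B)/255, rounded to nearest integer
R: 255 - (255-132)×(255-83)/255 = 255 - 21156/255 ≈ 255 - 82.965 = 172.035 → 172
G: 255 - (255-120)×(255-64)/255 = 255 - 25785/255 ≈ 255 - 101.118 = 153.882 → 154
B: 255 - (255-232)×(255-204)/255 = 255 - 1173/255 ≈ 255 - 4.600 = 250.400 → 250
= RGB(172, 154, 250)


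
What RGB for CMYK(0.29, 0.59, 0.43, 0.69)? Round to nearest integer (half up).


R = 255 × (1-C) × (1-K) = 255 × 0.71 × 0.31 = 56.1255 → 56
G = 255 × (1-M) × (1-K) = 255 × 0.41 × 0.31 = 32.4105 → 32
B = 255 × (1-Y) × (1-K) = 255 × 0.57 × 0.31 = 45.0585 → 45
= RGB(56, 32, 45)


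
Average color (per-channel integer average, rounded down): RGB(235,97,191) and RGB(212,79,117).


Midpoint: each channel = ⌊(C₁+C₂)/2⌋
R: ⌊(235+212)/2⌋ = 223
G: ⌊(97+79)/2⌋ = 88
B: ⌊(191+117)/2⌋ = 154
= RGB(223, 88, 154)


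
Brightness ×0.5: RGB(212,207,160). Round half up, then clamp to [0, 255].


Multiply each channel by 0.5, round half up, clamp to [0, 255]
R: 212×0.5 = 106
G: 207×0.5 = 103.5 → round → 104
B: 160×0.5 = 80
= RGB(106, 104, 80)


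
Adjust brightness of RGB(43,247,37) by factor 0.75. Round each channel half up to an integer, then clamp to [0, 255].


Multiply each channel by 0.75, round half up, clamp to [0, 255]
R: 43×0.75 = 32.25 → round → 32
G: 247×0.75 = 185.25 → round → 185
B: 37×0.75 = 27.75 → round → 28
= RGB(32, 185, 28)


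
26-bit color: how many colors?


Colors = 2^bits = 2^26
= 67,108,864 colors


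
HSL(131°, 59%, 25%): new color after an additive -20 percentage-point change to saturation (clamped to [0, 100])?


Original S = 59%
Adjustment = -20 percentage points
New S = 59 + (-20) = 39
Clamp to [0, 100] → 39
= HSL(131°, 39%, 25%)


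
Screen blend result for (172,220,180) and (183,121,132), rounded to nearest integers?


Screen: C = 255 - (255-A)×(255-B)/255, rounded to nearest integer
R: 255 - (255-172)×(255-183)/255 = 255 - 5976/255 ≈ 255 - 23.435 = 231.565 → 232
G: 255 - (255-220)×(255-121)/255 = 255 - 4690/255 ≈ 255 - 18.392 = 236.608 → 237
B: 255 - (255-180)×(255-132)/255 = 255 - 9225/255 ≈ 255 - 36.176 = 218.824 → 219
= RGB(232, 237, 219)


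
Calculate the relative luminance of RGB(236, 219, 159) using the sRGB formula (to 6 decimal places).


Linearize each channel (sRGB transfer function): c = v/255; c_lin = c/12.92 if c ≤ 0.04045, else ((c+0.055)/1.055)^2.4
  R: 236/255 ≈ 0.925490 > 0.04045 → ((0.925490+0.055)/1.055)^2.4 ≈ 0.838799
  G: 219/255 ≈ 0.858824 > 0.04045 → ((0.858824+0.055)/1.055)^2.4 ≈ 0.708376
  B: 159/255 ≈ 0.623529 > 0.04045 → ((0.623529+0.055)/1.055)^2.4 ≈ 0.346704
R_lin = 0.838799, G_lin = 0.708376, B_lin = 0.346704
L = 0.2126×R + 0.7152×G + 0.0722×B
L = 0.2126×0.838799 + 0.7152×0.708376 + 0.0722×0.346704
L ≈ 0.709991


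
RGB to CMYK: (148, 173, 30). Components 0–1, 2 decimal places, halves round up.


R'=148/255≈0.5804, G'=173/255≈0.6784, B'=30/255≈0.1176
K = 1 - max(R',G',B') = 1 - 173/255 = 82/255 = 0.32156… → 0.32
(1-R'-K)/(1-K) simplifies to (max-R)/max with max = 173:
C = (173-148)/173 = 25/173 = 0.14450… → 0.14
M = (173-173)/173 = 0/173 = 0 → 0.00
Y = (173-30)/173 = 143/173 = 0.82658… → 0.83
= CMYK(0.14, 0.00, 0.83, 0.32)


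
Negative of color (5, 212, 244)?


Invert: (255-R, 255-G, 255-B)
R: 255-5 = 250
G: 255-212 = 43
B: 255-244 = 11
= RGB(250, 43, 11)


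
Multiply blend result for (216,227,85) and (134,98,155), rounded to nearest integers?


Multiply: C = A×B/255, rounded to nearest integer
R: 216×134/255 = 28944/255 ≈ 113.506 → 114
G: 227×98/255 = 22246/255 ≈ 87.239 → 87
B: 85×155/255 = 13175/255 ≈ 51.667 → 52
= RGB(114, 87, 52)


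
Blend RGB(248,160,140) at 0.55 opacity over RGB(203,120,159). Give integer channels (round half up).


C = α×F + (1-α)×B, with 1-α = 0.45
R: 0.55×248 + 0.45×203 = 136.40 + 91.35 = 227.75 → 228
G: 0.55×160 + 0.45×120 = 88.00 + 54.00 = 142.00 → 142
B: 0.55×140 + 0.45×159 = 77.00 + 71.55 = 148.55 → 149
= RGB(228, 142, 149)


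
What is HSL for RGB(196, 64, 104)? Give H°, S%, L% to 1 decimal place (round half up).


Normalize: R'=196/255≈0.7686, G'=64/255≈0.2510, B'=104/255≈0.4078
Max=196/255, Min=64/255, Δ=Max-Min=132/255
L = (Max+Min)/2 = (196+64)/510 = 260/510 = 0.50980… → L = 51.0%
L > 0.5 → S = Δ/(2-Max-Min) = 132/(510-196-64) = 132/250 = 0.528 → S = 52.8%
(the 1/255 factors cancel in S and H, so raw channel differences can be used)
Max is R' → H = 60 × (((G-B)/Δ) mod 6) = 60 × (((64-104)/132) mod 6)
  (-40)/132 = -0.3030…; negative, so add 6 → 5.6969…
  H = 60 × 5.6969… = 341.818…° → H = 341.8°
= HSL(341.8°, 52.8%, 51.0%)


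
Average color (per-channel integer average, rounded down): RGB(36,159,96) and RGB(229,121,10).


Midpoint: each channel = ⌊(C₁+C₂)/2⌋
R: ⌊(36+229)/2⌋ = 132
G: ⌊(159+121)/2⌋ = 140
B: ⌊(96+10)/2⌋ = 53
= RGB(132, 140, 53)


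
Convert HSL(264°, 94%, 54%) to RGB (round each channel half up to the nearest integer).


H=264°, S=0.94, L=0.54
C = (1-|2L-1|)×S = (1-|0.08|)×0.94 = 0.8648
H' = H/60 = 264/60 ≈ 4.4000; X = C×(1-|H' mod 2 - 1|) = 0.34592
m = L - C/2 = 0.54 - 0.4324 = 0.1076
Sector ⌊H'⌋ = 4 → (R',G',B') = (0.34592, 0.0, 0.8648)
RGB = ((R'+m)×255, (G'+m)×255, (B'+m)×255) = (115.6476, 27.438, 247.962)
Round half up → RGB(116, 27, 248)


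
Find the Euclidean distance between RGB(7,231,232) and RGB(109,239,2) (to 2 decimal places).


d = √[(R₁-R₂)² + (G₁-G₂)² + (B₁-B₂)²]
d = √[(7-109)² + (231-239)² + (232-2)²]
d = √[10404 + 64 + 52900]
d = √63368
d ≈ 251.73


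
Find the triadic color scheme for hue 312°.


Triadic: equally spaced at 120° intervals
H1 = 312°
H2 = (312 + 120) mod 360 = 72°
H3 = (312 + 240) mod 360 = 192°
Triadic = 312°, 72°, 192°


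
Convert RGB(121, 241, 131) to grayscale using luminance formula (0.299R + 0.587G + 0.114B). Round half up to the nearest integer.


Gray = 0.299×R + 0.587×G + 0.114×B
Gray = 0.299×121 + 0.587×241 + 0.114×131
Gray = 36.179 + 141.467 + 14.934
Gray = 192.580 → round half up → 193
Gray = 193


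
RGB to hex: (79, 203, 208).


R = 79 → 4F (hex)
G = 203 → CB (hex)
B = 208 → D0 (hex)
Hex = #4FCBD0


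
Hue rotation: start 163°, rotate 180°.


New hue = (H + rotation) mod 360
New hue = (163 + 180) mod 360
= 343 mod 360
= 343°


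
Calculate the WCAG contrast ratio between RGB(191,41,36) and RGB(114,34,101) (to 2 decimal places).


Linearize each sRGB channel c=v/255: c/12.92 if c ≤ 0.04045 else ((c+0.055)/1.055)^2.4
L = 0.2126×R_lin + 0.7152×G_lin + 0.0722×B_lin
Color 1 (191,41,36):
  R=191: 191/255≈0.7490 > 0.04045 → ((0.7490+0.055)/1.055)^2.4 ≈ 0.52100
  G=41: 41/255≈0.1608 > 0.04045 → ((0.1608+0.055)/1.055)^2.4 ≈ 0.02217
  B=36: 36/255≈0.1412 > 0.04045 → ((0.1412+0.055)/1.055)^2.4 ≈ 0.01764
  L1 = 0.2126×0.52100 + 0.7152×0.02217 + 0.0722×0.01764 ≈ 0.12790
Color 2 (114,34,101):
  R=114: 114/255≈0.4471 > 0.04045 → ((0.4471+0.055)/1.055)^2.4 ≈ 0.16827
  G=34: 34/255≈0.1333 > 0.04045 → ((0.1333+0.055)/1.055)^2.4 ≈ 0.01600
  B=101: 101/255≈0.3961 > 0.04045 → ((0.3961+0.055)/1.055)^2.4 ≈ 0.13014
  L2 = 0.2126×0.16827 + 0.7152×0.01600 + 0.0722×0.13014 ≈ 0.05661
Lighter = 0.12790, Darker = 0.05661
Ratio = (L_lighter + 0.05) / (L_darker + 0.05)
Ratio = (0.12790 + 0.05) / (0.05661 + 0.05) = 0.17790 / 0.10661 ≈ 1.6687
Ratio ≈ 1.67:1


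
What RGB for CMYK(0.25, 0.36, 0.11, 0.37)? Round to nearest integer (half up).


R = 255 × (1-C) × (1-K) = 255 × 0.75 × 0.63 = 120.4875 → 120
G = 255 × (1-M) × (1-K) = 255 × 0.64 × 0.63 = 102.816 → 103
B = 255 × (1-Y) × (1-K) = 255 × 0.89 × 0.63 = 142.9785 → 143
= RGB(120, 103, 143)


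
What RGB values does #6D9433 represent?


6D → 109 (R)
94 → 148 (G)
33 → 51 (B)
= RGB(109, 148, 51)


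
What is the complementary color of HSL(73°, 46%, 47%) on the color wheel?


Complement = opposite side of color wheel = hue + 180°
H' = (73 + 180) mod 360 = 253°
S and L unchanged.
= HSL(253°, 46%, 47%)


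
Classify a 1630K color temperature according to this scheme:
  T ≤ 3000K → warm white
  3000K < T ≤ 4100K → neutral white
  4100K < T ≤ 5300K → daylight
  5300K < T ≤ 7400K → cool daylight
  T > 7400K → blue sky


Temperature: 1630K
1630K ≤ 3000K → warm white
Classification: warm white


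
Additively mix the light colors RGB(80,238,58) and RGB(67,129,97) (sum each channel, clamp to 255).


Additive: each channel = min(255, C₁+C₂)
R: 80+67 = 147 → 147
G: 238+129 = 367 → 255
B: 58+97 = 155 → 155
= RGB(147, 255, 155)


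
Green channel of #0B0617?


Color: #0B0617
R = 0B = 11
G = 06 = 6
B = 17 = 23
Green = 6


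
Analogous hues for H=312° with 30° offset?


Base hue: 312°
Left analog: (312 - 30) mod 360 = 282°
Right analog: (312 + 30) mod 360 = 342°
Analogous hues = 282° and 342°


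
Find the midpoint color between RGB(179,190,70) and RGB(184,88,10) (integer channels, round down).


Midpoint: each channel = ⌊(C₁+C₂)/2⌋
R: ⌊(179+184)/2⌋ = 181
G: ⌊(190+88)/2⌋ = 139
B: ⌊(70+10)/2⌋ = 40
= RGB(181, 139, 40)


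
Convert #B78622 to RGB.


B7 → 183 (R)
86 → 134 (G)
22 → 34 (B)
= RGB(183, 134, 34)


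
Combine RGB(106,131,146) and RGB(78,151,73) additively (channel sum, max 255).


Additive: each channel = min(255, C₁+C₂)
R: 106+78 = 184 → 184
G: 131+151 = 282 → 255
B: 146+73 = 219 → 219
= RGB(184, 255, 219)


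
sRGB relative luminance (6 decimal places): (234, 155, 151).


Linearize each channel (sRGB transfer function): c = v/255; c_lin = c/12.92 if c ≤ 0.04045, else ((c+0.055)/1.055)^2.4
  R: 234/255 ≈ 0.917647 > 0.04045 → ((0.917647+0.055)/1.055)^2.4 ≈ 0.822786
  G: 155/255 ≈ 0.607843 > 0.04045 → ((0.607843+0.055)/1.055)^2.4 ≈ 0.327778
  B: 151/255 ≈ 0.592157 > 0.04045 → ((0.592157+0.055)/1.055)^2.4 ≈ 0.309469
R_lin = 0.822786, G_lin = 0.327778, B_lin = 0.309469
L = 0.2126×R + 0.7152×G + 0.0722×B
L = 0.2126×0.822786 + 0.7152×0.327778 + 0.0722×0.309469
L ≈ 0.431695


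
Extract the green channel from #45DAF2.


Color: #45DAF2
R = 45 = 69
G = DA = 218
B = F2 = 242
Green = 218


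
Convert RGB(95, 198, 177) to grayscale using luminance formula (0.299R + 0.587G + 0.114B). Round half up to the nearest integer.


Gray = 0.299×R + 0.587×G + 0.114×B
Gray = 0.299×95 + 0.587×198 + 0.114×177
Gray = 28.405 + 116.226 + 20.178
Gray = 164.809 → round half up → 165
Gray = 165


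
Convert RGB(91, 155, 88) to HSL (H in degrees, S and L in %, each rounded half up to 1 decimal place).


Normalize: R'=91/255≈0.3569, G'=155/255≈0.6078, B'=88/255≈0.3451
Max=155/255, Min=88/255, Δ=Max-Min=67/255
L = (Max+Min)/2 = (155+88)/510 = 243/510 = 0.47647… → L = 47.6%
L ≤ 0.5 → S = Δ/(Max+Min) = 67/(155+88) = 67/243 = 0.27572… → S = 27.6%
(the 1/255 factors cancel in S and H, so raw channel differences can be used)
Max is G' → H = 60 × ((B-R)/Δ + 2) = 60 × ((88-91)/67 + 2)
  -3/67 + 2 = -0.0447… + 2 = 1.9552…
  H = 60 × 1.9552… = 117.313…° → H = 117.3°
= HSL(117.3°, 27.6%, 47.6%)


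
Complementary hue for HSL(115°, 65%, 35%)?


Complement = opposite side of color wheel = hue + 180°
H' = (115 + 180) mod 360 = 295°
S and L unchanged.
= HSL(295°, 65%, 35%)


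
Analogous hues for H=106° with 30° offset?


Base hue: 106°
Left analog: (106 - 30) mod 360 = 76°
Right analog: (106 + 30) mod 360 = 136°
Analogous hues = 76° and 136°


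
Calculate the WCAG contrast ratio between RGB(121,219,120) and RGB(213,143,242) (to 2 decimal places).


Linearize each sRGB channel c=v/255: c/12.92 if c ≤ 0.04045 else ((c+0.055)/1.055)^2.4
L = 0.2126×R_lin + 0.7152×G_lin + 0.0722×B_lin
Color 1 (121,219,120):
  R=121: 121/255≈0.4745 > 0.04045 → ((0.4745+0.055)/1.055)^2.4 ≈ 0.19120
  G=219: 219/255≈0.8588 > 0.04045 → ((0.8588+0.055)/1.055)^2.4 ≈ 0.70838
  B=120: 120/255≈0.4706 > 0.04045 → ((0.4706+0.055)/1.055)^2.4 ≈ 0.18782
  L1 = 0.2126×0.19120 + 0.7152×0.70838 + 0.0722×0.18782 ≈ 0.56084
Color 2 (213,143,242):
  R=213: 213/255≈0.8353 > 0.04045 → ((0.8353+0.055)/1.055)^2.4 ≈ 0.66539
  G=143: 143/255≈0.5608 > 0.04045 → ((0.5608+0.055)/1.055)^2.4 ≈ 0.27468
  B=242: 242/255≈0.9490 > 0.04045 → ((0.9490+0.055)/1.055)^2.4 ≈ 0.88792
  L2 = 0.2126×0.66539 + 0.7152×0.27468 + 0.0722×0.88792 ≈ 0.40202
Lighter = 0.56084, Darker = 0.40202
Ratio = (L_lighter + 0.05) / (L_darker + 0.05)
Ratio = (0.56084 + 0.05) / (0.40202 + 0.05) = 0.61084 / 0.45202 ≈ 1.3514
Ratio ≈ 1.35:1


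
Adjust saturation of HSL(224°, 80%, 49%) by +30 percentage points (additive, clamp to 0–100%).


Original S = 80%
Adjustment = +30 percentage points
New S = 80 + (30) = 110
Clamp to [0, 100] → 100
= HSL(224°, 100%, 49%)


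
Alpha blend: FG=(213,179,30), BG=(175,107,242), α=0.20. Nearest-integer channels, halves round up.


C = α×F + (1-α)×B, with 1-α = 0.80
R: 0.20×213 + 0.80×175 = 42.60 + 140.00 = 182.60 → 183
G: 0.20×179 + 0.80×107 = 35.80 + 85.60 = 121.40 → 121
B: 0.20×30 + 0.80×242 = 6.00 + 193.60 = 199.60 → 200
= RGB(183, 121, 200)


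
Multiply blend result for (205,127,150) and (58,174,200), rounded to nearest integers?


Multiply: C = A×B/255, rounded to nearest integer
R: 205×58/255 = 11890/255 ≈ 46.627 → 47
G: 127×174/255 = 22098/255 ≈ 86.659 → 87
B: 150×200/255 = 30000/255 ≈ 117.647 → 118
= RGB(47, 87, 118)


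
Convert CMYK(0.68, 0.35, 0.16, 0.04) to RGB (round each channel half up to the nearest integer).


R = 255 × (1-C) × (1-K) = 255 × 0.32 × 0.96 = 78.336 → 78
G = 255 × (1-M) × (1-K) = 255 × 0.65 × 0.96 = 159.12 → 159
B = 255 × (1-Y) × (1-K) = 255 × 0.84 × 0.96 = 205.632 → 206
= RGB(78, 159, 206)


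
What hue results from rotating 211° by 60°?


New hue = (H + rotation) mod 360
New hue = (211 + 60) mod 360
= 271 mod 360
= 271°


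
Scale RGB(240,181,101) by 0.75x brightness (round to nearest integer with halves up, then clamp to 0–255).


Multiply each channel by 0.75, round half up, clamp to [0, 255]
R: 240×0.75 = 180
G: 181×0.75 = 135.75 → round → 136
B: 101×0.75 = 75.75 → round → 76
= RGB(180, 136, 76)


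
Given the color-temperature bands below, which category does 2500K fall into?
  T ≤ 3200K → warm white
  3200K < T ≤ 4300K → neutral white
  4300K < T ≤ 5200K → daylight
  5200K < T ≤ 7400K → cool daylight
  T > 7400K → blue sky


Temperature: 2500K
2500K ≤ 3200K → warm white
Classification: warm white


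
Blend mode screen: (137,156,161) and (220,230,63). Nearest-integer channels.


Screen: C = 255 - (255-A)×(255-B)/255, rounded to nearest integer
R: 255 - (255-137)×(255-220)/255 = 255 - 4130/255 ≈ 255 - 16.196 = 238.804 → 239
G: 255 - (255-156)×(255-230)/255 = 255 - 2475/255 ≈ 255 - 9.706 = 245.294 → 245
B: 255 - (255-161)×(255-63)/255 = 255 - 18048/255 ≈ 255 - 70.776 = 184.224 → 184
= RGB(239, 245, 184)


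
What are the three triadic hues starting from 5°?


Triadic: equally spaced at 120° intervals
H1 = 5°
H2 = (5 + 120) mod 360 = 125°
H3 = (5 + 240) mod 360 = 245°
Triadic = 5°, 125°, 245°


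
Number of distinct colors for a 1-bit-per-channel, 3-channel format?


Total bits = 1 bits/channel × 3 channels = 3 bits
Distinct colors = 2^3
= 8 colors
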